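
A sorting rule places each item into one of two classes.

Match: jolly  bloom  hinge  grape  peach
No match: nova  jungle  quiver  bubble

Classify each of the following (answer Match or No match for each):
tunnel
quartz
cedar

The common property of the 'Match' items is: odd length. No 'No match' item has it.
tunnel: length 6, does not satisfy this → No match. quartz: length 6, does not satisfy this → No match. cedar: length 5, satisfies this → Match.

No match, No match, Match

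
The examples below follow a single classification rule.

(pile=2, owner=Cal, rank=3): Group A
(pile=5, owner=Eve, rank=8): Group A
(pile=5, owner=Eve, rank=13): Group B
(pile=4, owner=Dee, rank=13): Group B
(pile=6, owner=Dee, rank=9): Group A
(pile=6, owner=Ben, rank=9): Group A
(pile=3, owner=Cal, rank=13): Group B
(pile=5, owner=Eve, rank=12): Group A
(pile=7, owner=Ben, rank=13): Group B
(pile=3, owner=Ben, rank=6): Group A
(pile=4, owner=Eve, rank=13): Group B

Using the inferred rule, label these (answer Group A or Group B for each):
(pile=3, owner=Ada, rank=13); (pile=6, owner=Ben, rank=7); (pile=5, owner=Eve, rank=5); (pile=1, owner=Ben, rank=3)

The common property of the 'Group A' items is: rank ≤ 12. No 'Group B' item has it.
(pile=3, owner=Ada, rank=13): Group B (rank = 13).
(pile=6, owner=Ben, rank=7): Group A (rank = 7).
(pile=5, owner=Eve, rank=5): Group A (rank = 5).
(pile=1, owner=Ben, rank=3): Group A (rank = 3).

Group B, Group A, Group A, Group A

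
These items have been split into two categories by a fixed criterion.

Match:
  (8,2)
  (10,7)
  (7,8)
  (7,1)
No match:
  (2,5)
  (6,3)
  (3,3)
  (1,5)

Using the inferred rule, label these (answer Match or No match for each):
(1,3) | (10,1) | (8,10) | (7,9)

No match, Match, Match, Match

A rule that fits every label: first ≥ 7 — true of each 'Match' example, false of each 'No match' one.
(1,3): first 1, doesn't qualify → No match.
(10,1): first 10, matches → Match.
(8,10): first 8, matches → Match.
(7,9): first 7, matches → Match.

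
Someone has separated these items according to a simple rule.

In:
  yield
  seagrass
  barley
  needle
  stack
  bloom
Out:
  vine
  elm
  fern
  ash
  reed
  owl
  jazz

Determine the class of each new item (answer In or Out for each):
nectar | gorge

In, In

The classifier is using: length ≥ 5.
nectar: length 6 — checks out, so In. gorge: length 5 — checks out, so In.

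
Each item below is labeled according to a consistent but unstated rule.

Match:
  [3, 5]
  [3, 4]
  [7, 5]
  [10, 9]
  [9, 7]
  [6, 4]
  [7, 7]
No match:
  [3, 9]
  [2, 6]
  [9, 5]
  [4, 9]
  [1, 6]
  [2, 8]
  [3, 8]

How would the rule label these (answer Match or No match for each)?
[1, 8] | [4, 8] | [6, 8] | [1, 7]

No match, No match, Match, No match

The rule appears to be: |first − second| ≤ 2.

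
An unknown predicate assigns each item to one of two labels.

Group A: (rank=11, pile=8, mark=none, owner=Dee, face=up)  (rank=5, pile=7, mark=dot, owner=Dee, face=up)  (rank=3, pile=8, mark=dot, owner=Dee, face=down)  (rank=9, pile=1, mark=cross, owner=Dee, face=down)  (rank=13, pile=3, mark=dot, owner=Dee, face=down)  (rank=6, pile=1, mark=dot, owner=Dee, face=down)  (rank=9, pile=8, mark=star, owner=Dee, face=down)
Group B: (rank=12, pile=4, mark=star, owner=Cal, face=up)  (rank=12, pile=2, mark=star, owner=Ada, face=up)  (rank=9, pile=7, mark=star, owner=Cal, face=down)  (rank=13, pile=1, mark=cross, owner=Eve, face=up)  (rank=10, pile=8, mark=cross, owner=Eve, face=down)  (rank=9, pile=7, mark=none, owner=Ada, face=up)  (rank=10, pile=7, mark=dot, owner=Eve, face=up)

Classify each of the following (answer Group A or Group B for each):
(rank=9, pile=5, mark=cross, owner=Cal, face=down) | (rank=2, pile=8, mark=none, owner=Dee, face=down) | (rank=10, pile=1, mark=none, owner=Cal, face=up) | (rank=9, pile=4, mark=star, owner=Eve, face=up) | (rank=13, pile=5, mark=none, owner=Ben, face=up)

Group B, Group A, Group B, Group B, Group B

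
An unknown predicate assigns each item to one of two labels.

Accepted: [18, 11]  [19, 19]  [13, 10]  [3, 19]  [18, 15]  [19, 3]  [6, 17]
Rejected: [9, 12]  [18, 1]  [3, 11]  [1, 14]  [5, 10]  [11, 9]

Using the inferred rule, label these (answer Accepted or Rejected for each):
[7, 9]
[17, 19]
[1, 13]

Rejected, Accepted, Rejected

The simplest hypothesis consistent with all the labels is: sum ≥ 22.
[7, 9]: Rejected (7+9 = 16). [17, 19]: Accepted (17+19 = 36). [1, 13]: Rejected (1+13 = 14).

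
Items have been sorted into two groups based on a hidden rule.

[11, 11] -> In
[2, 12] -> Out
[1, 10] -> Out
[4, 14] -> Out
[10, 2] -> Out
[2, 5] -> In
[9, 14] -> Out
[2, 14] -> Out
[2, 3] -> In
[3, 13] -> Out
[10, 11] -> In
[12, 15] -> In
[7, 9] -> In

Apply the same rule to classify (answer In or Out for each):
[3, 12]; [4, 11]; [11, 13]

Out, Out, In

A rule that fits every label: |first − second| ≤ 3 — true of each 'In' example, false of each 'Out' one.
[3, 12] — |3−12| = 9, hence Out. [4, 11] — |4−11| = 7, hence Out. [11, 13] — |11−13| = 2, hence In.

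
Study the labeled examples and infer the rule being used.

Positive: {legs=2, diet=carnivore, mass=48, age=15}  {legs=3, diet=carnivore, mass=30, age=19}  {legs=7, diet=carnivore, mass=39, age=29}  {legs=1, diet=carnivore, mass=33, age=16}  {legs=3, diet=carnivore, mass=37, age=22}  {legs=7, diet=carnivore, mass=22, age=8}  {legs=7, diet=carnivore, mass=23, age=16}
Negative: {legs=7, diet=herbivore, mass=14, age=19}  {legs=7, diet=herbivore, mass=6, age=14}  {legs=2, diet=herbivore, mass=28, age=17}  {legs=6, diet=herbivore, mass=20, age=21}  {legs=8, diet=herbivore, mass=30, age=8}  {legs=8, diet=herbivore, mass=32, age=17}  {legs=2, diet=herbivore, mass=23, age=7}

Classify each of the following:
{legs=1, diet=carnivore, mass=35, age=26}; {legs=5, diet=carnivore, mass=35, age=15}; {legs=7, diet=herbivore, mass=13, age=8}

Positive, Positive, Negative

All 'Positive' examples share one property — diet is carnivore — and every 'Negative' example lacks it.
Positive: {legs=1, diet=carnivore, mass=35, age=26}, since diet is carnivore.
Positive: {legs=5, diet=carnivore, mass=35, age=15}, since diet is carnivore.
Negative: {legs=7, diet=herbivore, mass=13, age=8}, since diet is herbivore.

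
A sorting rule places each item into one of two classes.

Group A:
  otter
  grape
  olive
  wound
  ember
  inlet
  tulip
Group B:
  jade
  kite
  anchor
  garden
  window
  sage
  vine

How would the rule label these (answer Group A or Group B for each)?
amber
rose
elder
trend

The common property of the 'Group A' items is: odd length. No 'Group B' item has it.
amber: length 5 — qualifies, so Group A. rose: length 4 — does not pass, so Group B. elder: length 5 — qualifies, so Group A. trend: length 5 — qualifies, so Group A.

Group A, Group B, Group A, Group A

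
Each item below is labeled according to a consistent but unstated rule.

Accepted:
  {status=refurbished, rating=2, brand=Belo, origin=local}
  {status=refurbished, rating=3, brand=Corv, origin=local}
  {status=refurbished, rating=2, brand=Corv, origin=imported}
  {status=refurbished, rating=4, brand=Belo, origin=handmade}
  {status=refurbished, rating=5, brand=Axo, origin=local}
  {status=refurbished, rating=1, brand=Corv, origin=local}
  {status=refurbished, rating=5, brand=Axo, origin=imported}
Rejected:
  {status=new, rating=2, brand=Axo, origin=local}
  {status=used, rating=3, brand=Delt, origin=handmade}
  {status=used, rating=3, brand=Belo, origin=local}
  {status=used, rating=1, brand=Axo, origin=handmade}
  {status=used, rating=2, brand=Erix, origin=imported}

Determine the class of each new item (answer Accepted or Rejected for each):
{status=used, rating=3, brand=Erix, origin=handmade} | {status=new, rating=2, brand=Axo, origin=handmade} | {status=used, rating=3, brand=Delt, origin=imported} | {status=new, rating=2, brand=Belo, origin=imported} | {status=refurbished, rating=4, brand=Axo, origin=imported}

Rejected, Rejected, Rejected, Rejected, Accepted

Every 'Accepted' example satisfies: status is refurbished. None of the 'Rejected' examples do.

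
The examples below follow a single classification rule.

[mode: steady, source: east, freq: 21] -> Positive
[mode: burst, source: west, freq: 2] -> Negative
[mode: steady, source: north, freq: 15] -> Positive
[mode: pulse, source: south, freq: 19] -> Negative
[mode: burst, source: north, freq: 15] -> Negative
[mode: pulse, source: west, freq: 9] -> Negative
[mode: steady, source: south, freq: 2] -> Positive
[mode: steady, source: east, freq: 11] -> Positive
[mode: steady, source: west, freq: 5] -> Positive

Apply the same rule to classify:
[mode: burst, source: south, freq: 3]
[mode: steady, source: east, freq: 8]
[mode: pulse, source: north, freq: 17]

Negative, Positive, Negative

One predicate separates the groups cleanly: mode is steady.
[mode: burst, source: south, freq: 3] → mode is burst → Negative.
[mode: steady, source: east, freq: 8] → mode is steady → Positive.
[mode: pulse, source: north, freq: 17] → mode is pulse → Negative.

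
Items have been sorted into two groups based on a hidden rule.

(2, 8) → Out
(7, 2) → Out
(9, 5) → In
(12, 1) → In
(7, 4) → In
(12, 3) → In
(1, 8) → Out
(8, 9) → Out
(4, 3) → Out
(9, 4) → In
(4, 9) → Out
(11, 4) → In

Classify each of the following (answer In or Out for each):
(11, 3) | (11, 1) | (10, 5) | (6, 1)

In, In, In, Out

The classifier is using: first > second AND sum ≥ 10.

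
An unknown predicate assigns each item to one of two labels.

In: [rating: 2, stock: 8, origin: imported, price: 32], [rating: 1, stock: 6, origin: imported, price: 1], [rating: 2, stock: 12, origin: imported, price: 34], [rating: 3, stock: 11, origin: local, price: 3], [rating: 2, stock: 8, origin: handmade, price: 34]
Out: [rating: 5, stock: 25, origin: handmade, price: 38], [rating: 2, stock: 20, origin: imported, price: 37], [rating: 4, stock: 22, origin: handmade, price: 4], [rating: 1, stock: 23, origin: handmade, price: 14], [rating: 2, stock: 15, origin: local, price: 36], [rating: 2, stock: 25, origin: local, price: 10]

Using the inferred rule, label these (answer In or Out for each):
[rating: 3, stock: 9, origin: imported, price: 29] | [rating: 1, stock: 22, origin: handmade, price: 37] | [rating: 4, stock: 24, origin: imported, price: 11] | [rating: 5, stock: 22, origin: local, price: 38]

In, Out, Out, Out

Every 'In' example satisfies: stock ≤ 12. None of the 'Out' examples do.
[rating: 3, stock: 9, origin: imported, price: 29] — stock = 9, hence In. [rating: 1, stock: 22, origin: handmade, price: 37] — stock = 22, hence Out. [rating: 4, stock: 24, origin: imported, price: 11] — stock = 24, hence Out. [rating: 5, stock: 22, origin: local, price: 38] — stock = 22, hence Out.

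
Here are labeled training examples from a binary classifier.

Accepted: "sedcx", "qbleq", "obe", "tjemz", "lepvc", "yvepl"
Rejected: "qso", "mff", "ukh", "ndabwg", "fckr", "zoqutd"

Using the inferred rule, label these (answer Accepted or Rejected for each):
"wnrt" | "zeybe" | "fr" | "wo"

The common property of the 'Accepted' items is: contains 'e'. No 'Rejected' item has it.
"wnrt" → no 'e' → Rejected. "zeybe" → has 'e' → Accepted. "fr" → no 'e' → Rejected. "wo" → no 'e' → Rejected.

Rejected, Accepted, Rejected, Rejected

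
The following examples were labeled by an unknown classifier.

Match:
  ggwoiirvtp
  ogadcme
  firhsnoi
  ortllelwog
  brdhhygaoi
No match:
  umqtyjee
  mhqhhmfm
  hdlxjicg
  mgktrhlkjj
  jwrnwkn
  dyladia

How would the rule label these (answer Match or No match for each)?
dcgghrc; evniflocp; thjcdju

A rule that fits every label: contains 'o' — true of each 'Match' example, false of each 'No match' one.
dcgghrc → no 'o' → No match. evniflocp → has 'o' → Match. thjcdju → no 'o' → No match.

No match, Match, No match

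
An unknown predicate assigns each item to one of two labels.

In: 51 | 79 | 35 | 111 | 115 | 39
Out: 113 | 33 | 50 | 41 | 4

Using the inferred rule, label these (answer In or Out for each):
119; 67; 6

One predicate separates the groups cleanly: ≡ 3 (mod 4).
In: 119, since 119 mod 4 = 3. In: 67, since 67 mod 4 = 3. Out: 6, since 6 mod 4 = 2.

In, In, Out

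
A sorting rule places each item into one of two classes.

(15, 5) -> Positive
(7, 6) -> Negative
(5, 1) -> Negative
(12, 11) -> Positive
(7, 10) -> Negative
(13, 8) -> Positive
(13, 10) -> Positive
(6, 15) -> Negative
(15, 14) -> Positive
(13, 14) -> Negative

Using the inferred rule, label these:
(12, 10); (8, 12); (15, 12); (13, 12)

All 'Positive' examples share one property — first > second AND sum ≥ 17 — and every 'Negative' example lacks it.
(12, 10) — 12 > 10, 12+10 = 22, hence Positive.
(8, 12) — 8 < 12, 8+12 = 20, hence Negative.
(15, 12) — 15 > 12, 15+12 = 27, hence Positive.
(13, 12) — 13 > 12, 13+12 = 25, hence Positive.

Positive, Negative, Positive, Positive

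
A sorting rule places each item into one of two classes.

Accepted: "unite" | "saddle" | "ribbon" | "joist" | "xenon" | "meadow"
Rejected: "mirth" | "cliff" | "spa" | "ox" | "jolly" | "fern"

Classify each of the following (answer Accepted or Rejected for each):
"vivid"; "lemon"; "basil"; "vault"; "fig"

Accepted, Accepted, Accepted, Accepted, Rejected

The simplest hypothesis consistent with all the labels is: has ≥ 2 vowels.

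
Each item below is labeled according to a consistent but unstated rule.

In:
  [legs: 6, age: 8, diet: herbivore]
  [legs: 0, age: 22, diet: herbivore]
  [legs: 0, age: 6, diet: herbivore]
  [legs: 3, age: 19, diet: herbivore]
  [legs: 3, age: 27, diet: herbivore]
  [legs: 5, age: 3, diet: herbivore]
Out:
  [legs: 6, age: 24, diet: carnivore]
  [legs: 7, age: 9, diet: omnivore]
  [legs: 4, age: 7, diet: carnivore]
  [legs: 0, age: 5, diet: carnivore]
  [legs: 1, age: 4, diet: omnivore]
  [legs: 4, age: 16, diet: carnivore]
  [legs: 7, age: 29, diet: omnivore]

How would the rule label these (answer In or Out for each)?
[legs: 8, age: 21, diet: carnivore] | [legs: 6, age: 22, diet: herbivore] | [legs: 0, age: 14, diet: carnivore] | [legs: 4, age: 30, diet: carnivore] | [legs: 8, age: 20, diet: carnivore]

The distinguishing property — diet is herbivore — holds for all the 'In' cases and none of the 'Out' cases.
[legs: 8, age: 21, diet: carnivore]: Out (diet is carnivore). [legs: 6, age: 22, diet: herbivore]: In (diet is herbivore). [legs: 0, age: 14, diet: carnivore]: Out (diet is carnivore). [legs: 4, age: 30, diet: carnivore]: Out (diet is carnivore). [legs: 8, age: 20, diet: carnivore]: Out (diet is carnivore).

Out, In, Out, Out, Out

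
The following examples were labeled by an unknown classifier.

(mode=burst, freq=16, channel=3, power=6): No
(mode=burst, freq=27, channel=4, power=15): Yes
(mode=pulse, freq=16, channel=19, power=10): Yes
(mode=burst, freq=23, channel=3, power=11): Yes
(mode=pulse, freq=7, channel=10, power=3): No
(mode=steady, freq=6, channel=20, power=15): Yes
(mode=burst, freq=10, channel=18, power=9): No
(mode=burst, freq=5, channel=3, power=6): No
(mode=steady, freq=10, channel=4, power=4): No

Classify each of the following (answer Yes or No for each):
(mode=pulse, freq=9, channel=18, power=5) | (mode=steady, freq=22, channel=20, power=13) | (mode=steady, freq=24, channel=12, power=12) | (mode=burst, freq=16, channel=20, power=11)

No, Yes, Yes, Yes

The pattern is that an item is 'Yes' exactly when: power ≥ 10.
(mode=pulse, freq=9, channel=18, power=5): power = 5, does not fit → No. (mode=steady, freq=22, channel=20, power=13): power = 13, fits → Yes. (mode=steady, freq=24, channel=12, power=12): power = 12, fits → Yes. (mode=burst, freq=16, channel=20, power=11): power = 11, fits → Yes.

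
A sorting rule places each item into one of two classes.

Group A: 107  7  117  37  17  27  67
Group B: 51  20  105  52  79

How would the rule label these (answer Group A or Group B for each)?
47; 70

The classifier is using: ends in digit 7.

Group A, Group B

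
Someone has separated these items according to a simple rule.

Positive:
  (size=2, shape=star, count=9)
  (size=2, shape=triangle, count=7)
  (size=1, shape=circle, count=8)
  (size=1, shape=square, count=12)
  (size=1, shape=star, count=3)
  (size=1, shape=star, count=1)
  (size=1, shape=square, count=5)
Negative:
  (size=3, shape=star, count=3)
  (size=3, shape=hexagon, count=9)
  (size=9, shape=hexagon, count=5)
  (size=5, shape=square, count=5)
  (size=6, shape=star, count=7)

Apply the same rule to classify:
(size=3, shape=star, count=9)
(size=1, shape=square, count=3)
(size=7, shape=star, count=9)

The simplest hypothesis consistent with all the labels is: size ≤ 2.

Negative, Positive, Negative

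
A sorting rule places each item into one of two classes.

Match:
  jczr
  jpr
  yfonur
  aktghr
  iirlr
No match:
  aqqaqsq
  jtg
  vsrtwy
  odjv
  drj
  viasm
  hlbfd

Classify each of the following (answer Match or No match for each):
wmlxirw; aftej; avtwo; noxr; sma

No match, No match, No match, Match, No match

Looking at the examples, the only property every 'Match' case has and every 'No match' case lacks is: ends with 'r'.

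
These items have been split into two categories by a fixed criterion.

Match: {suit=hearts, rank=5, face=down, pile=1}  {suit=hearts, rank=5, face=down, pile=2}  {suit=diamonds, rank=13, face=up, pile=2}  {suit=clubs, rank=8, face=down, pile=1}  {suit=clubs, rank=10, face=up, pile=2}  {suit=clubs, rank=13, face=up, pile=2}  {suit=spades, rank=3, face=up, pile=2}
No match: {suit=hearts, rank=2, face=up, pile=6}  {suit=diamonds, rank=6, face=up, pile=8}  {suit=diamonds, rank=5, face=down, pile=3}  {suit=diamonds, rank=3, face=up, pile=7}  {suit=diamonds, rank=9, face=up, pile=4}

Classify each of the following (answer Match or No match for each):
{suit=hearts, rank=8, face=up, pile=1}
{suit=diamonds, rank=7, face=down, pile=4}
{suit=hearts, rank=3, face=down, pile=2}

Match, No match, Match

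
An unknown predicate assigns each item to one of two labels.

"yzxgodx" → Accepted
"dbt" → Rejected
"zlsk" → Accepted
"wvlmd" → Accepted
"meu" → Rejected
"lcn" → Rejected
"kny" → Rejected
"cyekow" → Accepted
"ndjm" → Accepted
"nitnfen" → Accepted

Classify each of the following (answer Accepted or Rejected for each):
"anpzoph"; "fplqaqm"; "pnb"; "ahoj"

'Accepted' ⟺ length ≥ 4.
"anpzoph": length 7, satisfies this → Accepted. "fplqaqm": length 7, satisfies this → Accepted. "pnb": length 3, doesn't qualify → Rejected. "ahoj": length 4, satisfies this → Accepted.

Accepted, Accepted, Rejected, Accepted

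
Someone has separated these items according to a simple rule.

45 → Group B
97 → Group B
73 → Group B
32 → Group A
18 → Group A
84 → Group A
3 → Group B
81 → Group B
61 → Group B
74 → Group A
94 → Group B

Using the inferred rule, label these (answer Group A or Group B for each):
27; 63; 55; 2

Rule: even AND at most 84. This holds for each 'Group A' example and fails for each 'Group B' one.
27: Group B (27 is odd, 27 ≤ 84).
63: Group B (63 is odd, 63 ≤ 84).
55: Group B (55 is odd, 55 ≤ 84).
2: Group A (2 is even, 2 ≤ 84).

Group B, Group B, Group B, Group A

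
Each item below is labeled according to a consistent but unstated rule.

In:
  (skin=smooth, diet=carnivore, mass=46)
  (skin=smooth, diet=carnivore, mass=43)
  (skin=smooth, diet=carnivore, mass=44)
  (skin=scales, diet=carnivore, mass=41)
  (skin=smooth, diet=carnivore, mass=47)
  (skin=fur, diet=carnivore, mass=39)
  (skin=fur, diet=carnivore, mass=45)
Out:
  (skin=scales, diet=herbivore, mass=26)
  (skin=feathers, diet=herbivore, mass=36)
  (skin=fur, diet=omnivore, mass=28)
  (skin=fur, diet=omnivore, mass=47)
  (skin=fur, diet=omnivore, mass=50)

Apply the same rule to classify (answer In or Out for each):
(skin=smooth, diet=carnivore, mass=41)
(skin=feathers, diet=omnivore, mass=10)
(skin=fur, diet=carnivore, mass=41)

In, Out, In

The rule appears to be: diet is carnivore.
(skin=smooth, diet=carnivore, mass=41): diet is carnivore, fits → In.
(skin=feathers, diet=omnivore, mass=10): diet is omnivore, does not fit → Out.
(skin=fur, diet=carnivore, mass=41): diet is carnivore, fits → In.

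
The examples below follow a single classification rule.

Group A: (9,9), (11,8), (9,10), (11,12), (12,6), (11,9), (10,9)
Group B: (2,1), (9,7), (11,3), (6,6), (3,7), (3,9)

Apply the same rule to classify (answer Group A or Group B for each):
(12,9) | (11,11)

Group A, Group A

One predicate separates the groups cleanly: sum ≥ 18.
(12,9): 12+9 = 21 — matches, so Group A.
(11,11): 11+11 = 22 — matches, so Group A.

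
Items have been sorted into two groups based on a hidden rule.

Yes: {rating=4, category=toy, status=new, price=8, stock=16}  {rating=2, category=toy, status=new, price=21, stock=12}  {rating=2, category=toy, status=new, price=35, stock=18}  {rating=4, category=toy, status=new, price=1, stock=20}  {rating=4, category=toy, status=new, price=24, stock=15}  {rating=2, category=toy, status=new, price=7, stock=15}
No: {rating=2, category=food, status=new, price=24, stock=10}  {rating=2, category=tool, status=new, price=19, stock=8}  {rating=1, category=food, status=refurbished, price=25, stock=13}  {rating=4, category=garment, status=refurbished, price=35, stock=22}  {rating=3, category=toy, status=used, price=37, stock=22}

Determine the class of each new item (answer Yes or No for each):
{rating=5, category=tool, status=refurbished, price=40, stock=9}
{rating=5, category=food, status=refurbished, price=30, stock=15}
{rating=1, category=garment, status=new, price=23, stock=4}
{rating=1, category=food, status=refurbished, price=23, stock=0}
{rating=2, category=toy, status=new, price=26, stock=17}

The pattern is that an item is 'Yes' exactly when: category is toy AND status is new.

No, No, No, No, Yes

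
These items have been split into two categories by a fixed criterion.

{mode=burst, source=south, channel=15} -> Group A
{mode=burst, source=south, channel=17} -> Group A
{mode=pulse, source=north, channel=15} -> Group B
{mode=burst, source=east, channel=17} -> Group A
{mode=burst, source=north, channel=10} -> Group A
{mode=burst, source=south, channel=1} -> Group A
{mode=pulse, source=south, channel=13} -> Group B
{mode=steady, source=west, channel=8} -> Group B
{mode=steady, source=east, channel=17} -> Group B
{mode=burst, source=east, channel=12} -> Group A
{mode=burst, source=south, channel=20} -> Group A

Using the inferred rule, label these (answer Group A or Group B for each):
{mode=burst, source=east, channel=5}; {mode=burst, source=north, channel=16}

Rule: mode is burst. This holds for each 'Group A' example and fails for each 'Group B' one.
{mode=burst, source=east, channel=5}: Group A (mode is burst).
{mode=burst, source=north, channel=16}: Group A (mode is burst).

Group A, Group A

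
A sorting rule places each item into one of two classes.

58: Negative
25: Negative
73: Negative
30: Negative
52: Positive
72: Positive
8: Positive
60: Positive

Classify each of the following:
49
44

'Positive' ⟺ multiple of 4.
49 — 49 = 4·12 + 1, hence Negative. 44 — 44 = 4·11, hence Positive.

Negative, Positive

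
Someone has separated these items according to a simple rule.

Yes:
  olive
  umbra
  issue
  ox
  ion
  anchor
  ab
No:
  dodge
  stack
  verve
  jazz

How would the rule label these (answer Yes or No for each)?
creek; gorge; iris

Checking candidate rules against both groups, what survives is: starts with a vowel.
creek: No (starts with 'c').
gorge: No (starts with 'g').
iris: Yes (starts with 'i').

No, No, Yes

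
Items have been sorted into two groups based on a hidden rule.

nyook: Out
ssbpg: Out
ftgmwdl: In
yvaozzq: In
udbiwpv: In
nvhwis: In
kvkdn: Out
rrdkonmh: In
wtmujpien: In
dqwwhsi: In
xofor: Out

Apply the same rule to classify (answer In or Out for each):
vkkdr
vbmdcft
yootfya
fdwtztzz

The common property of the 'In' items is: length ≥ 6. No 'Out' item has it.
Out: vkkdr, since length 5. In: vbmdcft, since length 7. In: yootfya, since length 7. In: fdwtztzz, since length 8.

Out, In, In, In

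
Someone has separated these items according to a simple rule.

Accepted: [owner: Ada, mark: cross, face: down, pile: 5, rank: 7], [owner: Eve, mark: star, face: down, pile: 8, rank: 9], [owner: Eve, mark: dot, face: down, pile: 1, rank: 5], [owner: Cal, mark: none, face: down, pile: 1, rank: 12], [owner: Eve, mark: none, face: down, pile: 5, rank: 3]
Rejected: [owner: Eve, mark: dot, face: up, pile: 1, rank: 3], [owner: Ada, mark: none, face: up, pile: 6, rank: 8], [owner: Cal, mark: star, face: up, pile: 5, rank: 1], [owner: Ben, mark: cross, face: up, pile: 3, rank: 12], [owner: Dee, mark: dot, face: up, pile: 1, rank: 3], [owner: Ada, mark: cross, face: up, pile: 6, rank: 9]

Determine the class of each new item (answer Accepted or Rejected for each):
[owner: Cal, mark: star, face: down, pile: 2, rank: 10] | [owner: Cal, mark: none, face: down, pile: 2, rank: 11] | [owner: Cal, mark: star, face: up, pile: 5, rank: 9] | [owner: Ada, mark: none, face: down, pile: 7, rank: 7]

Accepted, Accepted, Rejected, Accepted

The simplest hypothesis consistent with all the labels is: face is down.
[owner: Cal, mark: star, face: down, pile: 2, rank: 10]: Accepted (face is down). [owner: Cal, mark: none, face: down, pile: 2, rank: 11]: Accepted (face is down). [owner: Cal, mark: star, face: up, pile: 5, rank: 9]: Rejected (face is up). [owner: Ada, mark: none, face: down, pile: 7, rank: 7]: Accepted (face is down).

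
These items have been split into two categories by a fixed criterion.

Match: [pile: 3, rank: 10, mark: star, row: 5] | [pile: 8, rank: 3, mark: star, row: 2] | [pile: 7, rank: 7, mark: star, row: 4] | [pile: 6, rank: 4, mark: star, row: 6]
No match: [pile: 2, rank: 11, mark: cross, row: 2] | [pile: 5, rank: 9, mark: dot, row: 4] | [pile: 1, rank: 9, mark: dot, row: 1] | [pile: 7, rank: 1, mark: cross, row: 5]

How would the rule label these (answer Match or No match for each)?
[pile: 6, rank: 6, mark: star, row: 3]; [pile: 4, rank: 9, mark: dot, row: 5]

Match, No match

The pattern is that an item is 'Match' exactly when: mark is star.
[pile: 6, rank: 6, mark: star, row: 3]: mark is star — checks out, so Match.
[pile: 4, rank: 9, mark: dot, row: 5]: mark is dot — doesn't match, so No match.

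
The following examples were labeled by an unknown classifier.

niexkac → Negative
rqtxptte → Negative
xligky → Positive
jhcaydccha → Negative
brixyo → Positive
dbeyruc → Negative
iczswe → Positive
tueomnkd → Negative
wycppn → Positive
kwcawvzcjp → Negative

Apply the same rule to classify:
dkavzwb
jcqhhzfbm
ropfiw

One predicate separates the groups cleanly: length 6.
dkavzwb → length 7 → Negative.
jcqhhzfbm → length 9 → Negative.
ropfiw → length 6 → Positive.

Negative, Negative, Positive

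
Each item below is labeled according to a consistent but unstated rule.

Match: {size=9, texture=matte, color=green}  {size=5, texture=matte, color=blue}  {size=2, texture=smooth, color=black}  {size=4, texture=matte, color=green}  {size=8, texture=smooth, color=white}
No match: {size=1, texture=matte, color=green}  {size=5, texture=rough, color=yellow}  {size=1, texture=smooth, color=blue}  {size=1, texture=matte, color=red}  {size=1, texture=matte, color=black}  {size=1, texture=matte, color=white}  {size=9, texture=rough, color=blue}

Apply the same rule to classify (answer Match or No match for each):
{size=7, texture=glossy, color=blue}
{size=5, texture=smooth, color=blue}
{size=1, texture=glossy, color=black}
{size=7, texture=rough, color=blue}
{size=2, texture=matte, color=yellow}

Match, Match, No match, No match, Match

The distinguishing property — texture is not rough AND size ≥ 2 — holds for all the 'Match' cases and none of the 'No match' cases.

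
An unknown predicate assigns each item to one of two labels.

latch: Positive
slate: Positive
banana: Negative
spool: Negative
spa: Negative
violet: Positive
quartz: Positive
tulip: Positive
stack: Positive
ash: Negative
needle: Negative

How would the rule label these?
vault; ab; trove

The distinguishing property — contains 't' — holds for all the 'Positive' cases and none of the 'Negative' cases.

Positive, Negative, Positive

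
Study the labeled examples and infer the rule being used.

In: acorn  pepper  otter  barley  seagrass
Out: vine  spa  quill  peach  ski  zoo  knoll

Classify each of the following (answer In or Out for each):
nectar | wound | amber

In, Out, In

The common property of the 'In' items is: contains 'r'. No 'Out' item has it.
nectar: has 'r', matches → In.
wound: no 'r', fails this test → Out.
amber: has 'r', matches → In.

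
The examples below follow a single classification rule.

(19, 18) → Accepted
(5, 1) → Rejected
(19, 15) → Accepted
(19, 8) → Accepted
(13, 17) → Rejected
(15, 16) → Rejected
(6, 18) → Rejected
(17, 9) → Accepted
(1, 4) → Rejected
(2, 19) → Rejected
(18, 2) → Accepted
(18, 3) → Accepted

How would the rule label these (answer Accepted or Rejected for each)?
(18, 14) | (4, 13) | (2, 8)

Accepted, Rejected, Rejected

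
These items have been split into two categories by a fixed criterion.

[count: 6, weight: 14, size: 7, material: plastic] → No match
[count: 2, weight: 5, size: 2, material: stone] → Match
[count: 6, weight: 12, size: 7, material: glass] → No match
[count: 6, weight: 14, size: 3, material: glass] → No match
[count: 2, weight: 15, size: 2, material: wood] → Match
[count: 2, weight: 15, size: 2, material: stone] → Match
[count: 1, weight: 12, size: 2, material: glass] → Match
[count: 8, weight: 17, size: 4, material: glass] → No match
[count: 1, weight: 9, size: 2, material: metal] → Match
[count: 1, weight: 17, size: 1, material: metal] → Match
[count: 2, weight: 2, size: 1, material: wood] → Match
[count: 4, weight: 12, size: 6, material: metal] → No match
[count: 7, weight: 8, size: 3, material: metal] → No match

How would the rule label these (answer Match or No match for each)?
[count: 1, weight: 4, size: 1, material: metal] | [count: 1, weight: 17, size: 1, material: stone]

The pattern is that an item is 'Match' exactly when: size ≤ 2.
[count: 1, weight: 4, size: 1, material: metal]: size = 1, has this property → Match. [count: 1, weight: 17, size: 1, material: stone]: size = 1, has this property → Match.

Match, Match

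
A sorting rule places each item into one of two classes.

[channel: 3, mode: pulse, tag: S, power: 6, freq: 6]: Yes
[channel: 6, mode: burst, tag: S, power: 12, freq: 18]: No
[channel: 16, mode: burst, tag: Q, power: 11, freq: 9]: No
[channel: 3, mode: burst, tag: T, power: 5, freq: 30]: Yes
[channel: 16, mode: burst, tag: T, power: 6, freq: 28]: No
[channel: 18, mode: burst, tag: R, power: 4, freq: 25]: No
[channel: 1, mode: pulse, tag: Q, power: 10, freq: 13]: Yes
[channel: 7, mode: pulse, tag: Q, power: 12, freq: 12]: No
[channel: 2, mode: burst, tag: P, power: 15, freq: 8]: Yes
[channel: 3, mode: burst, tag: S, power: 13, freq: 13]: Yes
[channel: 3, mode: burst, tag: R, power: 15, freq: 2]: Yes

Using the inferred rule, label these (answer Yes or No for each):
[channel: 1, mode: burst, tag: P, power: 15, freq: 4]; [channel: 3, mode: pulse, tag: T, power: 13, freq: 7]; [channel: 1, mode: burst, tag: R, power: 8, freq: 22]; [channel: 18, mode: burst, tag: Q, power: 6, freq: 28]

The simplest hypothesis consistent with all the labels is: channel ≤ 3.
[channel: 1, mode: burst, tag: P, power: 15, freq: 4] → channel = 1 → Yes.
[channel: 3, mode: pulse, tag: T, power: 13, freq: 7] → channel = 3 → Yes.
[channel: 1, mode: burst, tag: R, power: 8, freq: 22] → channel = 1 → Yes.
[channel: 18, mode: burst, tag: Q, power: 6, freq: 28] → channel = 18 → No.

Yes, Yes, Yes, No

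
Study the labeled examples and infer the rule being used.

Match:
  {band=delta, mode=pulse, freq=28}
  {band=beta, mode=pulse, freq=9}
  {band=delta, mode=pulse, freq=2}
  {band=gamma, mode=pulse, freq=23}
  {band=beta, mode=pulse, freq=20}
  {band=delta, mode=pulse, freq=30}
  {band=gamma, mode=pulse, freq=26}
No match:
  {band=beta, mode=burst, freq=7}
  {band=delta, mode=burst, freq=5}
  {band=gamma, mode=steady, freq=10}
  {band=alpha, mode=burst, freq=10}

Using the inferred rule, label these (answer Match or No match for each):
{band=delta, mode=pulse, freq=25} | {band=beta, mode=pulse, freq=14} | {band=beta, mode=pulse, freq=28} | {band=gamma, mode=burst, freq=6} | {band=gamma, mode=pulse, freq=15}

Match, Match, Match, No match, Match

The pattern is that an item is 'Match' exactly when: mode is pulse.
{band=delta, mode=pulse, freq=25} — mode is pulse, hence Match.
{band=beta, mode=pulse, freq=14} — mode is pulse, hence Match.
{band=beta, mode=pulse, freq=28} — mode is pulse, hence Match.
{band=gamma, mode=burst, freq=6} — mode is burst, hence No match.
{band=gamma, mode=pulse, freq=15} — mode is pulse, hence Match.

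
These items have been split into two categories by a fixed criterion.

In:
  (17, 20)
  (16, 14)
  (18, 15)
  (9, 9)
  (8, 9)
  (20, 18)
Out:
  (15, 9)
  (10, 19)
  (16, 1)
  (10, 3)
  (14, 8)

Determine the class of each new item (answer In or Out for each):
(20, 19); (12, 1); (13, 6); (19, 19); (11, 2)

In, Out, Out, In, Out

One predicate separates the groups cleanly: |first − second| ≤ 3.
(20, 19): |20−19| = 1 — meets the rule, so In. (12, 1): |12−1| = 11 — fails this test, so Out. (13, 6): |13−6| = 7 — fails this test, so Out. (19, 19): |19−19| = 0 — meets the rule, so In. (11, 2): |11−2| = 9 — fails this test, so Out.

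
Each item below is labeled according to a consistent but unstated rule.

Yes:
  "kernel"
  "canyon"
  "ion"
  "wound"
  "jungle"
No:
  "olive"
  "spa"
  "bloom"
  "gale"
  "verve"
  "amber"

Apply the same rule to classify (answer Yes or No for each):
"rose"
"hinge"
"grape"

No, Yes, No

The common property of the 'Yes' items is: contains 'n'. No 'No' item has it.
"rose": no 'n', fails the rule → No. "hinge": has 'n', meets the rule → Yes. "grape": no 'n', fails the rule → No.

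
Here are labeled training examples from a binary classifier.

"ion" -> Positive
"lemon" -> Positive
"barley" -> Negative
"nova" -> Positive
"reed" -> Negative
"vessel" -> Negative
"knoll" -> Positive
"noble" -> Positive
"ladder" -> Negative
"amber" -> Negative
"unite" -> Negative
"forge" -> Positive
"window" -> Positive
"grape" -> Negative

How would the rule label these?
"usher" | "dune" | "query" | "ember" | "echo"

Negative, Negative, Negative, Negative, Positive

Checking candidate rules against both groups, what survives is: contains 'o'.
"usher": Negative (no 'o').
"dune": Negative (no 'o').
"query": Negative (no 'o').
"ember": Negative (no 'o').
"echo": Positive (has 'o').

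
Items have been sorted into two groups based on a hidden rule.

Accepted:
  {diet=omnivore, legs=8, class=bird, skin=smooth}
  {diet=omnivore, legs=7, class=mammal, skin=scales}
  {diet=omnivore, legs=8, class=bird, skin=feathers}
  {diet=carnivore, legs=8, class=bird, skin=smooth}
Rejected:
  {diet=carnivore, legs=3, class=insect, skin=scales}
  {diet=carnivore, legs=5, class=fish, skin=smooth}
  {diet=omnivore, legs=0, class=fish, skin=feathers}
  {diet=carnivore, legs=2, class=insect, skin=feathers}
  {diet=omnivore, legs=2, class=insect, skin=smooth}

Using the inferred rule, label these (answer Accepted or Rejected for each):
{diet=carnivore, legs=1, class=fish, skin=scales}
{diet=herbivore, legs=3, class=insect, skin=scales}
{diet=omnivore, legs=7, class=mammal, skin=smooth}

Rejected, Rejected, Accepted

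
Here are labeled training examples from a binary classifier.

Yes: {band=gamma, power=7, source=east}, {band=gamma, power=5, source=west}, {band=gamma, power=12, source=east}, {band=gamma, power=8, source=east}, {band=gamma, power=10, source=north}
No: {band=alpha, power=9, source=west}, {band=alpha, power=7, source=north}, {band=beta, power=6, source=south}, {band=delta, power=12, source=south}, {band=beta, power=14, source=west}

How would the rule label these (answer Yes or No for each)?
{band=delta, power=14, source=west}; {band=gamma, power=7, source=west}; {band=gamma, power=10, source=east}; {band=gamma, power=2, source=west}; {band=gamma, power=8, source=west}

One predicate separates the groups cleanly: band is gamma.

No, Yes, Yes, Yes, Yes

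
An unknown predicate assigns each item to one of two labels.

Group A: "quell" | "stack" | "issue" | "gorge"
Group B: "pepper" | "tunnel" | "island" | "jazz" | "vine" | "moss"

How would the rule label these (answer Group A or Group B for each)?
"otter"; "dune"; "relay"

Every 'Group A' example satisfies: odd length. None of the 'Group B' examples do.
"otter" → length 5 → Group A. "dune" → length 4 → Group B. "relay" → length 5 → Group A.

Group A, Group B, Group A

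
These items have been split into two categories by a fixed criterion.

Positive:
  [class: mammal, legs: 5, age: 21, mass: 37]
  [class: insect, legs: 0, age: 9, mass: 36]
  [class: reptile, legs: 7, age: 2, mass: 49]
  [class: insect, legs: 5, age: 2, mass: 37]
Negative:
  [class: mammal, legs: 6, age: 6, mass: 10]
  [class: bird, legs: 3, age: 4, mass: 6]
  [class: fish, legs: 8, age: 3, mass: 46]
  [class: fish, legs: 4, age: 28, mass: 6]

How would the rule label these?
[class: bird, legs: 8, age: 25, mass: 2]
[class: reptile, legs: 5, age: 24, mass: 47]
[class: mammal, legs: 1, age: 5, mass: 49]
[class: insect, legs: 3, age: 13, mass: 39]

Negative, Positive, Positive, Positive

The distinguishing property — mass ≥ 36 AND legs ≤ 7 — holds for all the 'Positive' cases and none of the 'Negative' cases.
[class: bird, legs: 8, age: 25, mass: 2]: Negative (mass = 2, legs = 8).
[class: reptile, legs: 5, age: 24, mass: 47]: Positive (mass = 47, legs = 5).
[class: mammal, legs: 1, age: 5, mass: 49]: Positive (mass = 49, legs = 1).
[class: insect, legs: 3, age: 13, mass: 39]: Positive (mass = 39, legs = 3).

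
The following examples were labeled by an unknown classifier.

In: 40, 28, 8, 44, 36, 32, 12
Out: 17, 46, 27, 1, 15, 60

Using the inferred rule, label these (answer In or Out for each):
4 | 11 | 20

Rule: even AND at most 44. This holds for each 'In' example and fails for each 'Out' one.
4 — 4 is even, 4 ≤ 44, hence In. 11 — 11 is odd, 11 ≤ 44, hence Out. 20 — 20 is even, 20 ≤ 44, hence In.

In, Out, In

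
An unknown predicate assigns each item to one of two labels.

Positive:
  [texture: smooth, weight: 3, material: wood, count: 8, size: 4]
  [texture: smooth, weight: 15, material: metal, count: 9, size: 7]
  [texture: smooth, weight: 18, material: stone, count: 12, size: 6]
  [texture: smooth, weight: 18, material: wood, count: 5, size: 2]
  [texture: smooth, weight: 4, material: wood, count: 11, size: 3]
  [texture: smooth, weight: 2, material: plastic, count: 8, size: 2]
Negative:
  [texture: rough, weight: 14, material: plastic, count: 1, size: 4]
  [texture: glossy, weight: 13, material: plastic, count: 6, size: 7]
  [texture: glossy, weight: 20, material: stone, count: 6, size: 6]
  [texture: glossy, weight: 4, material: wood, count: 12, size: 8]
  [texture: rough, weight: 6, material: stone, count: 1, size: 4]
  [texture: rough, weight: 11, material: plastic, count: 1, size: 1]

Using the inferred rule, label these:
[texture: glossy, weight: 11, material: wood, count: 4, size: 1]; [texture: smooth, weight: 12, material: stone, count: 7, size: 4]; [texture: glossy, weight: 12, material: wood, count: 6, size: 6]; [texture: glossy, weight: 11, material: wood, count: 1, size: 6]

The pattern is that an item is 'Positive' exactly when: texture is smooth.
Negative: [texture: glossy, weight: 11, material: wood, count: 4, size: 1], since texture is glossy. Positive: [texture: smooth, weight: 12, material: stone, count: 7, size: 4], since texture is smooth. Negative: [texture: glossy, weight: 12, material: wood, count: 6, size: 6], since texture is glossy. Negative: [texture: glossy, weight: 11, material: wood, count: 1, size: 6], since texture is glossy.

Negative, Positive, Negative, Negative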